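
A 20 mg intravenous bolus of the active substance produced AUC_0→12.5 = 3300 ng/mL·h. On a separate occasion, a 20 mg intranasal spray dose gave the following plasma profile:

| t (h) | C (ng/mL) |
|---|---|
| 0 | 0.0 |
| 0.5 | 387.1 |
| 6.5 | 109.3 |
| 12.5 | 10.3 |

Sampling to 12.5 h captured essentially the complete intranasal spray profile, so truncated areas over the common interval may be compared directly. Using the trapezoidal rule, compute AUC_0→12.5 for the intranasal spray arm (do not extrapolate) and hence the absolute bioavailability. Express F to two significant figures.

Trapezoidal AUC_0→12.5 (intranasal spray):
  [0→0.5]: (0.0+387.1)/2 × 0.5 = 96.775
  [0.5→6.5]: (387.1+109.3)/2 × 6 = 1489.2
  [6.5→12.5]: (109.3+10.3)/2 × 6 = 358.8
  Sum = 1944.775 ng/mL·h
F = (AUC_ev/D_ev)/(AUC_iv/D_iv) = (1944.775/20)/(3300/20) = 97.23875/165 = 0.5893

F = 0.59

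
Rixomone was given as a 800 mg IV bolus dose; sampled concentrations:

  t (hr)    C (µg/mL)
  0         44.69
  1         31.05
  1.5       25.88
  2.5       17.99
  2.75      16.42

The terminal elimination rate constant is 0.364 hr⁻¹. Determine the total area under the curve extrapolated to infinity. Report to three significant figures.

Trapezoidal AUC_0→2.75:
  [0→1]: (44.69+31.05)/2 × 1 = 37.87
  [1→1.5]: (31.05+25.88)/2 × 0.5 = 14.2325
  [1.5→2.5]: (25.88+17.99)/2 × 1 = 21.935
  [2.5→2.75]: (17.99+16.42)/2 × 0.25 = 4.30125
  Sum = 78.33875 µg/mL·hr
Extrapolated tail: C_last / k_e = 16.42 / 0.364 = 45.110
AUC_0→∞ = 78.33875 + 45.110 = 123.44875 µg/mL·hr

AUC = 123 µg/mL·hr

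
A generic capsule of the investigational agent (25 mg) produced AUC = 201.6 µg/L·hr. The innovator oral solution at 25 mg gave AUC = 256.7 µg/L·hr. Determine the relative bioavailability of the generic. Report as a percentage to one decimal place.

F_rel = (AUC_test/D_test) / (AUC_ref/D_ref)
      = (201.6/25) / (256.7/25)
      = 8.064 / 10.268 = 0.7854 = 78.54%

F_rel = 78.5%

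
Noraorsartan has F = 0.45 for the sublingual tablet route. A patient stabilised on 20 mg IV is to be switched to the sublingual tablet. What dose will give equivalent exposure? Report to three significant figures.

For equal systemic exposure: F × D_ev = D_iv
D_ev = D_iv / F = 20 / 0.45 = 44.4444 mg

D_sublingual = 44.4 mg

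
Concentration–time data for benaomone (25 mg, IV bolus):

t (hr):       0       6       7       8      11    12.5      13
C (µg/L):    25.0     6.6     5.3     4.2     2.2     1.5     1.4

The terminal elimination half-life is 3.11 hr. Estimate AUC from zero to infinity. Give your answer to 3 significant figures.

Trapezoidal AUC_0→13:
  [0→6]: (25.0+6.6)/2 × 6 = 94.8
  [6→7]: (6.6+5.3)/2 × 1 = 5.95
  [7→8]: (5.3+4.2)/2 × 1 = 4.75
  [8→11]: (4.2+2.2)/2 × 3 = 9.6
  [11→12.5]: (2.2+1.5)/2 × 1.5 = 2.775
  [12.5→13]: (1.5+1.4)/2 × 0.5 = 0.725
  Sum = 118.6 µg/L·hr
k_e = ln2 / t½ = 0.693147 / 3.11 = 0.2229 hr^-1
Extrapolated tail: C_last / k_e = 1.4 / 0.2229 = 6.281
AUC_0→∞ = 118.6 + 6.281 = 124.881 µg/L·hr

AUC = 125 µg/L·hr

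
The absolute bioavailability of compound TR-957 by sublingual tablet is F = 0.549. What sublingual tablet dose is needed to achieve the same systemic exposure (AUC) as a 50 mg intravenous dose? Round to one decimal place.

For equal systemic exposure: F × D_ev = D_iv
D_ev = D_iv / F = 50 / 0.549 = 91.0747 mg

D_sublingual = 91.1 mg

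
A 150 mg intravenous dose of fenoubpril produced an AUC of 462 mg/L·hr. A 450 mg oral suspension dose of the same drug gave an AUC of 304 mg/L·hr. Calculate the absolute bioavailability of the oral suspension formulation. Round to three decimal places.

F = (AUC_ev / D_ev) / (AUC_iv / D_iv)
  = (304/450) / (462/150)
  = 0.675556 / 3.08 = 0.2193

F = 0.219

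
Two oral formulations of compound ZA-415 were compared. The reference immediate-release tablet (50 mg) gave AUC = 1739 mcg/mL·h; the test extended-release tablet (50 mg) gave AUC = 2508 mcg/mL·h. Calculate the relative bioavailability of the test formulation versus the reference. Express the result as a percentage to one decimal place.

F_rel = (AUC_test/D_test) / (AUC_ref/D_ref)
      = (2508/50) / (1739/50)
      = 50.16 / 34.78 = 1.4422 = 144.22%

F_rel = 144.2%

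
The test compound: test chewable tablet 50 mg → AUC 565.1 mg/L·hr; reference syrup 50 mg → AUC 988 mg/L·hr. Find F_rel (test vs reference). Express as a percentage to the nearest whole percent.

F_rel = 57%

F_rel = (AUC_test/D_test) / (AUC_ref/D_ref)
      = (565.1/50) / (988/50)
      = 11.302 / 19.76 = 0.5720 = 57.20%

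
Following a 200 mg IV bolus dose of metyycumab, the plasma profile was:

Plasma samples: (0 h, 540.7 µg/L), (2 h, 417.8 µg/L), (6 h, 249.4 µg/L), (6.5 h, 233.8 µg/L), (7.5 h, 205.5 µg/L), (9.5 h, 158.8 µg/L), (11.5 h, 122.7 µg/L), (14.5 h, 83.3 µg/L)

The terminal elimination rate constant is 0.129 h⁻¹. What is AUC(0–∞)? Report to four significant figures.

Trapezoidal AUC_0→14.5:
  [0→2]: (540.7+417.8)/2 × 2 = 958.5
  [2→6]: (417.8+249.4)/2 × 4 = 1334.4
  [6→6.5]: (249.4+233.8)/2 × 0.5 = 120.8
  [6.5→7.5]: (233.8+205.5)/2 × 1 = 219.65
  [7.5→9.5]: (205.5+158.8)/2 × 2 = 364.3
  [9.5→11.5]: (158.8+122.7)/2 × 2 = 281.5
  [11.5→14.5]: (122.7+83.3)/2 × 3 = 309.0
  Sum = 3588.15 µg/L·h
Extrapolated tail: C_last / k_e = 83.3 / 0.129 = 645.736
AUC_0→∞ = 3588.15 + 645.736 = 4233.886 µg/L·h

AUC = 4234 µg/L·h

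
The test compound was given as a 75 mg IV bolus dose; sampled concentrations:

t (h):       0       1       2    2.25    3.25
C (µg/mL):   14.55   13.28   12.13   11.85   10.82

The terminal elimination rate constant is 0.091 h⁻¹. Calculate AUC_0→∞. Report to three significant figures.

Trapezoidal AUC_0→3.25:
  [0→1]: (14.55+13.28)/2 × 1 = 13.915
  [1→2]: (13.28+12.13)/2 × 1 = 12.705
  [2→2.25]: (12.13+11.85)/2 × 0.25 = 2.9975
  [2.25→3.25]: (11.85+10.82)/2 × 1 = 11.335
  Sum = 40.9525 µg/mL·h
Extrapolated tail: C_last / k_e = 10.82 / 0.091 = 118.901
AUC_0→∞ = 40.9525 + 118.901 = 159.8535 µg/mL·h

AUC = 160 µg/mL·h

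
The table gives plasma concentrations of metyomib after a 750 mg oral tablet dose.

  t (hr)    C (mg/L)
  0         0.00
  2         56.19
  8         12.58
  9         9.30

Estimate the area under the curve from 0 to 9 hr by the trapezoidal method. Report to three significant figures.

AUC = 273 mg/L·hr

Trapezoidal AUC_0→9:
  [0→2]: (0.00+56.19)/2 × 2 = 56.19
  [2→8]: (56.19+12.58)/2 × 6 = 206.31
  [8→9]: (12.58+9.30)/2 × 1 = 10.94
  Sum = 273.44 mg/L·hr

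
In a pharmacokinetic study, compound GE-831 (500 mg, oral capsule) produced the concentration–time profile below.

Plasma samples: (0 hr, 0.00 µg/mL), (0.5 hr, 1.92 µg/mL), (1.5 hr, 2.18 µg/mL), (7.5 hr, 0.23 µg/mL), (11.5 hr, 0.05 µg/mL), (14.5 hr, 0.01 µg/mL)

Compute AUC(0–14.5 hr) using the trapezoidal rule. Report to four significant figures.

AUC = 10.41 µg/mL·hr

Trapezoidal AUC_0→14.5:
  [0→0.5]: (0.00+1.92)/2 × 0.5 = 0.48
  [0.5→1.5]: (1.92+2.18)/2 × 1 = 2.05
  [1.5→7.5]: (2.18+0.23)/2 × 6 = 7.23
  [7.5→11.5]: (0.23+0.05)/2 × 4 = 0.56
  [11.5→14.5]: (0.05+0.01)/2 × 3 = 0.09
  Sum = 10.41 µg/mL·hr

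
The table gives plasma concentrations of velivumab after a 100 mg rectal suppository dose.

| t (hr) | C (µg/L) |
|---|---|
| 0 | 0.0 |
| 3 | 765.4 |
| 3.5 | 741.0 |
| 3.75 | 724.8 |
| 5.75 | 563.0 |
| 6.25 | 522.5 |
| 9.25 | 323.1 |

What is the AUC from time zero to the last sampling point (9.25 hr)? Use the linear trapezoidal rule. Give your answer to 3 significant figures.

AUC = 4540 µg/L·hr

Trapezoidal AUC_0→9.25:
  [0→3]: (0.0+765.4)/2 × 3 = 1148.1
  [3→3.5]: (765.4+741.0)/2 × 0.5 = 376.6
  [3.5→3.75]: (741.0+724.8)/2 × 0.25 = 183.225
  [3.75→5.75]: (724.8+563.0)/2 × 2 = 1287.8
  [5.75→6.25]: (563.0+522.5)/2 × 0.5 = 271.375
  [6.25→9.25]: (522.5+323.1)/2 × 3 = 1268.4
  Sum = 4535.5 µg/L·hr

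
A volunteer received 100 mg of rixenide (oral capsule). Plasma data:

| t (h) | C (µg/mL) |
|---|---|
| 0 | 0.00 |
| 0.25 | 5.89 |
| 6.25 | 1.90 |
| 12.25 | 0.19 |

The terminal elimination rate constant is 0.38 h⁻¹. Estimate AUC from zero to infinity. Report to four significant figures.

AUC = 30.88 µg/mL·h

Trapezoidal AUC_0→12.25:
  [0→0.25]: (0.00+5.89)/2 × 0.25 = 0.73625
  [0.25→6.25]: (5.89+1.90)/2 × 6 = 23.37
  [6.25→12.25]: (1.90+0.19)/2 × 6 = 6.27
  Sum = 30.37625 µg/mL·h
Extrapolated tail: C_last / k_e = 0.19 / 0.38 = 0.500
AUC_0→∞ = 30.37625 + 0.500 = 30.87625 µg/mL·h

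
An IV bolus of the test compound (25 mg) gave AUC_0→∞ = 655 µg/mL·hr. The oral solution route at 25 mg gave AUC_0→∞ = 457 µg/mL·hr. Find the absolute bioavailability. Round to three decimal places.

F = (AUC_ev / D_ev) / (AUC_iv / D_iv)
  = (457/25) / (655/25)
  = 18.28 / 26.2 = 0.6977

F = 0.698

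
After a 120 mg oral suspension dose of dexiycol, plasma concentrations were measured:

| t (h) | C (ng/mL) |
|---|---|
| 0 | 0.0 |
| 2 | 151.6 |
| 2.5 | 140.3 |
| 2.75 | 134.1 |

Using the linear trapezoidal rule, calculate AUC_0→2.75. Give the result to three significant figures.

AUC = 259 ng/mL·h

Trapezoidal AUC_0→2.75:
  [0→2]: (0.0+151.6)/2 × 2 = 151.6
  [2→2.5]: (151.6+140.3)/2 × 0.5 = 72.975
  [2.5→2.75]: (140.3+134.1)/2 × 0.25 = 34.3
  Sum = 258.875 ng/mL·h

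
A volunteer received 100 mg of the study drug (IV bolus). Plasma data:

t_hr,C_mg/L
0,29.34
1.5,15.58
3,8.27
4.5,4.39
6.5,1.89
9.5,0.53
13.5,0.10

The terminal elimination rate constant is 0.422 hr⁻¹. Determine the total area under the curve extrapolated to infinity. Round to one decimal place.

AUC = 72.5 mg/L·hr

Trapezoidal AUC_0→13.5:
  [0→1.5]: (29.34+15.58)/2 × 1.5 = 33.69
  [1.5→3]: (15.58+8.27)/2 × 1.5 = 17.8875
  [3→4.5]: (8.27+4.39)/2 × 1.5 = 9.495
  [4.5→6.5]: (4.39+1.89)/2 × 2 = 6.28
  [6.5→9.5]: (1.89+0.53)/2 × 3 = 3.63
  [9.5→13.5]: (0.53+0.10)/2 × 4 = 1.26
  Sum = 72.2425 mg/L·hr
Extrapolated tail: C_last / k_e = 0.10 / 0.422 = 0.237
AUC_0→∞ = 72.2425 + 0.237 = 72.4795 mg/L·hr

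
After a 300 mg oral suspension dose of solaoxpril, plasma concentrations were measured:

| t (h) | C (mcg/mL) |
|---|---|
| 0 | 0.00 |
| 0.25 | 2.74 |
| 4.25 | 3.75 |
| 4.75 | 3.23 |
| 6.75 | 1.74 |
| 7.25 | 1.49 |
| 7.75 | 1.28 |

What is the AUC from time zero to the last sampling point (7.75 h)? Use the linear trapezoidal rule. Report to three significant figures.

AUC = 21.5 mcg/mL·h

Trapezoidal AUC_0→7.75:
  [0→0.25]: (0.00+2.74)/2 × 0.25 = 0.3425
  [0.25→4.25]: (2.74+3.75)/2 × 4 = 12.98
  [4.25→4.75]: (3.75+3.23)/2 × 0.5 = 1.745
  [4.75→6.75]: (3.23+1.74)/2 × 2 = 4.97
  [6.75→7.25]: (1.74+1.49)/2 × 0.5 = 0.8075
  [7.25→7.75]: (1.49+1.28)/2 × 0.5 = 0.6925
  Sum = 21.5375 mcg/mL·h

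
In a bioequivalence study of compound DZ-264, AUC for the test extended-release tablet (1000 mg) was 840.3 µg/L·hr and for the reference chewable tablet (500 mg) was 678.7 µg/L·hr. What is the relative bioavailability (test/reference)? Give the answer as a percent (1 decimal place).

F_rel = (AUC_test/D_test) / (AUC_ref/D_ref)
      = (840.3/1000) / (678.7/500)
      = 0.8403 / 1.3574 = 0.6191 = 61.91%

F_rel = 61.9%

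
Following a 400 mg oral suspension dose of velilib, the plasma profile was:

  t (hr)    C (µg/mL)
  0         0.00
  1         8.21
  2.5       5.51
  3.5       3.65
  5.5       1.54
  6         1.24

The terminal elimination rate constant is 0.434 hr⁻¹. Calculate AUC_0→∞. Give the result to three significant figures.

Trapezoidal AUC_0→6:
  [0→1]: (0.00+8.21)/2 × 1 = 4.105
  [1→2.5]: (8.21+5.51)/2 × 1.5 = 10.29
  [2.5→3.5]: (5.51+3.65)/2 × 1 = 4.58
  [3.5→5.5]: (3.65+1.54)/2 × 2 = 5.19
  [5.5→6]: (1.54+1.24)/2 × 0.5 = 0.695
  Sum = 24.86 µg/mL·hr
Extrapolated tail: C_last / k_e = 1.24 / 0.434 = 2.857
AUC_0→∞ = 24.86 + 2.857 = 27.717 µg/mL·hr

AUC = 27.7 µg/mL·hr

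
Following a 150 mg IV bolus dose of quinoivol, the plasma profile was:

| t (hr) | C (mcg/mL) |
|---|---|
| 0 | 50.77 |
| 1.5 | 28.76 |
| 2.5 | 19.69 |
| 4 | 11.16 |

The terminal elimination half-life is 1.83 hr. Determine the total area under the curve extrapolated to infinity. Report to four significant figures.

AUC = 136.5 mcg/mL·hr

Trapezoidal AUC_0→4:
  [0→1.5]: (50.77+28.76)/2 × 1.5 = 59.6475
  [1.5→2.5]: (28.76+19.69)/2 × 1 = 24.225
  [2.5→4]: (19.69+11.16)/2 × 1.5 = 23.1375
  Sum = 107.01 mcg/mL·hr
k_e = ln2 / t½ = 0.693147 / 1.83 = 0.3788 hr^-1
Extrapolated tail: C_last / k_e = 11.16 / 0.3788 = 29.461
AUC_0→∞ = 107.01 + 29.461 = 136.471 mcg/mL·hr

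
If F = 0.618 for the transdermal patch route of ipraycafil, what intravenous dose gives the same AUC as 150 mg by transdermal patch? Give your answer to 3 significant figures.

D_iv = 92.7 mg

Systemic exposure from an extravascular dose = F × D_ev, so the equivalent IV dose is F × D_ev.
D_iv = F × D_ev = 0.618 × 150 = 92.7 mg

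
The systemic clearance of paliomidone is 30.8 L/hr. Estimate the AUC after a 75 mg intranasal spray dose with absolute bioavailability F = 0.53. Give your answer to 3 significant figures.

AUC_0→∞ = F × Dose / CL
        = 0.53 × 75 / 30.8 = 1.29058 mg/L·hr

AUC = 1.29 mg/L·hr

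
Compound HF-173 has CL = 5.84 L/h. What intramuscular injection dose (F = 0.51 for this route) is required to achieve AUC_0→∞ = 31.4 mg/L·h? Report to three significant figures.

Dose = CL × AUC_0→∞ / F
     = 5.84 × 31.4 / 0.51 = 359.561 mg

Dose = 360 mg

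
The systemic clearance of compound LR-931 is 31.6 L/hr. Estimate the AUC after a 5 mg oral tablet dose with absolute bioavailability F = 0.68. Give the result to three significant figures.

AUC = 0.108 mg/L·hr

AUC_0→∞ = F × Dose / CL
        = 0.68 × 5 / 31.6 = 0.107595 mg/L·hr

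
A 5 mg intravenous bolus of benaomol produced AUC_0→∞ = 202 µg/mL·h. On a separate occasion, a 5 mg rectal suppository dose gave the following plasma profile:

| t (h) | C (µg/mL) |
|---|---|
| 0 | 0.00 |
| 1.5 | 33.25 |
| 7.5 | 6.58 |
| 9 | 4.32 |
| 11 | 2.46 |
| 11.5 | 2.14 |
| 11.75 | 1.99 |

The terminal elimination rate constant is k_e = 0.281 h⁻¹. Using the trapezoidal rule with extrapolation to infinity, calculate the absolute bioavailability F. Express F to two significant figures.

Trapezoidal AUC_0→11.75 (rectal suppository):
  [0→1.5]: (0.00+33.25)/2 × 1.5 = 24.9375
  [1.5→7.5]: (33.25+6.58)/2 × 6 = 119.49
  [7.5→9]: (6.58+4.32)/2 × 1.5 = 8.175
  [9→11]: (4.32+2.46)/2 × 2 = 6.78
  [11→11.5]: (2.46+2.14)/2 × 0.5 = 1.15
  [11.5→11.75]: (2.14+1.99)/2 × 0.25 = 0.51625
  Sum = 161.04875 µg/mL·h
Tail: C_last/k_e = 1.99/0.281 = 7.082
AUC_0→∞ (rectal suppository) = 161.04875 + 7.082 = 168.13075 µg/mL·h
F = (AUC_ev/D_ev)/(AUC_iv/D_iv) = (168.13075/5)/(202/5) = 33.62615/40.4 = 0.8323

F = 0.83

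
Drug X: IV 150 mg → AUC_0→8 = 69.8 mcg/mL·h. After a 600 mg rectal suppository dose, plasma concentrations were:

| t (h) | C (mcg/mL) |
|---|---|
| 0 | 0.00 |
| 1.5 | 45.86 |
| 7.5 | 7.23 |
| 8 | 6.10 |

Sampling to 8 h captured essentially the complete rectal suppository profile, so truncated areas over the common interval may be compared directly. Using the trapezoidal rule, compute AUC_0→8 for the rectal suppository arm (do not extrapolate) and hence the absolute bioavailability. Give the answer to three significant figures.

F = 0.706

Trapezoidal AUC_0→8 (rectal suppository):
  [0→1.5]: (0.00+45.86)/2 × 1.5 = 34.395
  [1.5→7.5]: (45.86+7.23)/2 × 6 = 159.27
  [7.5→8]: (7.23+6.10)/2 × 0.5 = 3.3325
  Sum = 196.9975 mcg/mL·h
F = (AUC_ev/D_ev)/(AUC_iv/D_iv) = (196.9975/600)/(69.8/150) = 0.328329/0.465333 = 0.7056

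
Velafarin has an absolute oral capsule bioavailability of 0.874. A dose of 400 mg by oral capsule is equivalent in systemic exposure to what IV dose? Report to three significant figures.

Systemic exposure from an extravascular dose = F × D_ev, so the equivalent IV dose is F × D_ev.
D_iv = F × D_ev = 0.874 × 400 = 349.6 mg

D_iv = 350 mg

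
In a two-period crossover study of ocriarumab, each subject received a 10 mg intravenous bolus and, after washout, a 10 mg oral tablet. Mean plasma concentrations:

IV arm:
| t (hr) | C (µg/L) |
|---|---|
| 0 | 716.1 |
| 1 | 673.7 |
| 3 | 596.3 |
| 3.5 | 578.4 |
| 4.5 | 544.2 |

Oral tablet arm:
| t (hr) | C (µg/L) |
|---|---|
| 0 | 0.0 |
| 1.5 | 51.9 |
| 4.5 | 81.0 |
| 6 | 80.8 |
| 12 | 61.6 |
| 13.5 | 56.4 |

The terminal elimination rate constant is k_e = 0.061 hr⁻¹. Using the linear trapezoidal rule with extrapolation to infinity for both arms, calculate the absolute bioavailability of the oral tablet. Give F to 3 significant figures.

F = 0.153

Trapezoidal AUC_0→4.5 (IV):
  [0→1]: (716.1+673.7)/2 × 1 = 694.9
  [1→3]: (673.7+596.3)/2 × 2 = 1270.0
  [3→3.5]: (596.3+578.4)/2 × 0.5 = 293.675
  [3.5→4.5]: (578.4+544.2)/2 × 1 = 561.3
  Sum = 2819.875 µg/L·hr
IV tail: 544.2/0.061 = 8921.311; AUC_iv,0→∞ = 2819.875 + 8921.311 = 11741.186 µg/L·hr
Trapezoidal AUC_0→13.5 (oral tablet):
  [0→1.5]: (0.0+51.9)/2 × 1.5 = 38.925
  [1.5→4.5]: (51.9+81.0)/2 × 3 = 199.35
  [4.5→6]: (81.0+80.8)/2 × 1.5 = 121.35
  [6→12]: (80.8+61.6)/2 × 6 = 427.2
  [12→13.5]: (61.6+56.4)/2 × 1.5 = 88.5
  Sum = 875.325 µg/L·hr
oral tablet tail: 56.4/0.061 = 924.590; AUC_ev,0→∞ = 875.325 + 924.590 = 1799.915 µg/L·hr
F = (AUC_ev/D_ev)/(AUC_iv/D_iv) = (1799.915/10)/(11741.186/10) = 179.9915/1174.1186 = 0.1533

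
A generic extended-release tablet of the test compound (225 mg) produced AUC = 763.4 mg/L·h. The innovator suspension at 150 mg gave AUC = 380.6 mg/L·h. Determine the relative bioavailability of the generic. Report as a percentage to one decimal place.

F_rel = (AUC_test/D_test) / (AUC_ref/D_ref)
      = (763.4/225) / (380.6/150)
      = 3.39289 / 2.53733 = 1.3372 = 133.72%

F_rel = 133.7%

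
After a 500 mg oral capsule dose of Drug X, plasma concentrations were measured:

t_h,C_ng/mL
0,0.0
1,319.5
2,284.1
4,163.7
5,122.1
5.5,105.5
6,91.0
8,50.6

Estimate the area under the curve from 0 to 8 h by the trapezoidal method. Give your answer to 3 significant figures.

Trapezoidal AUC_0→8:
  [0→1]: (0.0+319.5)/2 × 1 = 159.75
  [1→2]: (319.5+284.1)/2 × 1 = 301.8
  [2→4]: (284.1+163.7)/2 × 2 = 447.8
  [4→5]: (163.7+122.1)/2 × 1 = 142.9
  [5→5.5]: (122.1+105.5)/2 × 0.5 = 56.9
  [5.5→6]: (105.5+91.0)/2 × 0.5 = 49.125
  [6→8]: (91.0+50.6)/2 × 2 = 141.6
  Sum = 1299.875 ng/mL·h

AUC = 1300 ng/mL·h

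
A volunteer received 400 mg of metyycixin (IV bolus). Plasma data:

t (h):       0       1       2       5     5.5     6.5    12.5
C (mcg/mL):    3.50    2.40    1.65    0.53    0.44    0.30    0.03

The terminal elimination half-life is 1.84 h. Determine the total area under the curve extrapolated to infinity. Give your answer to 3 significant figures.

Trapezoidal AUC_0→12.5:
  [0→1]: (3.50+2.40)/2 × 1 = 2.95
  [1→2]: (2.40+1.65)/2 × 1 = 2.025
  [2→5]: (1.65+0.53)/2 × 3 = 3.27
  [5→5.5]: (0.53+0.44)/2 × 0.5 = 0.2425
  [5.5→6.5]: (0.44+0.30)/2 × 1 = 0.37
  [6.5→12.5]: (0.30+0.03)/2 × 6 = 0.99
  Sum = 9.8475 mcg/mL·h
k_e = ln2 / t½ = 0.693147 / 1.84 = 0.3767 h^-1
Extrapolated tail: C_last / k_e = 0.03 / 0.3767 = 0.080
AUC_0→∞ = 9.8475 + 0.080 = 9.9275 mcg/mL·h

AUC = 9.93 mcg/mL·h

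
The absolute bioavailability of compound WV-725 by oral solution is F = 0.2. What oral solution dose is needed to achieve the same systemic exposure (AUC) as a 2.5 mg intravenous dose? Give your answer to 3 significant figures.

For equal systemic exposure: F × D_ev = D_iv
D_ev = D_iv / F = 2.5 / 0.2 = 12.5 mg

D_oral = 12.5 mg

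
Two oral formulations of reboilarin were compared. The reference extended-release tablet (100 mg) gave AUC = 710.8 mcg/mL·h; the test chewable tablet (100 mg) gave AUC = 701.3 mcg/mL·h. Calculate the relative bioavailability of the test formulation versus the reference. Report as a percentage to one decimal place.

F_rel = (AUC_test/D_test) / (AUC_ref/D_ref)
      = (701.3/100) / (710.8/100)
      = 7.013 / 7.108 = 0.9866 = 98.66%

F_rel = 98.7%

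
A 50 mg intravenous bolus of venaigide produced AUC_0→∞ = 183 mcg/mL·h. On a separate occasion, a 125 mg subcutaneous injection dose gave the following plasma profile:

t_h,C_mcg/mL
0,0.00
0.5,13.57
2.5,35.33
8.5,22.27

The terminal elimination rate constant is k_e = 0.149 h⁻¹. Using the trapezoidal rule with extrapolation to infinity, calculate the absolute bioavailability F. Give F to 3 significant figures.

Trapezoidal AUC_0→8.5 (subcutaneous injection):
  [0→0.5]: (0.00+13.57)/2 × 0.5 = 3.3925
  [0.5→2.5]: (13.57+35.33)/2 × 2 = 48.9
  [2.5→8.5]: (35.33+22.27)/2 × 6 = 172.8
  Sum = 225.0925 mcg/mL·h
Tail: C_last/k_e = 22.27/0.149 = 149.463
AUC_0→∞ (subcutaneous injection) = 225.0925 + 149.463 = 374.5555 mcg/mL·h
F = (AUC_ev/D_ev)/(AUC_iv/D_iv) = (374.5555/125)/(183/50) = 2.996444/3.66 = 0.8187

F = 0.819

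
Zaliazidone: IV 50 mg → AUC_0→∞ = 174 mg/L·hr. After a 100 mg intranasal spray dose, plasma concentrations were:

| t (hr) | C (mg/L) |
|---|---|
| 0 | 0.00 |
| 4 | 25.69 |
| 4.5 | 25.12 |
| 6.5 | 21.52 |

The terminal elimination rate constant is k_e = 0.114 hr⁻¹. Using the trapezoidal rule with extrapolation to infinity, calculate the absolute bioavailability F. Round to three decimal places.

Trapezoidal AUC_0→6.5 (intranasal spray):
  [0→4]: (0.00+25.69)/2 × 4 = 51.38
  [4→4.5]: (25.69+25.12)/2 × 0.5 = 12.7025
  [4.5→6.5]: (25.12+21.52)/2 × 2 = 46.64
  Sum = 110.7225 mg/L·hr
Tail: C_last/k_e = 21.52/0.114 = 188.772
AUC_0→∞ (intranasal spray) = 110.7225 + 188.772 = 299.4945 mg/L·hr
F = (AUC_ev/D_ev)/(AUC_iv/D_iv) = (299.4945/100)/(174/50) = 2.994945/3.48 = 0.8606

F = 0.861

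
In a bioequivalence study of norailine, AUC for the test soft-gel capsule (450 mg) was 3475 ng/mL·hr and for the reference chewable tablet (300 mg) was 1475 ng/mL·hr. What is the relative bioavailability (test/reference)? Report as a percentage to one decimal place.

F_rel = 157.1%

F_rel = (AUC_test/D_test) / (AUC_ref/D_ref)
      = (3475/450) / (1475/300)
      = 7.72222 / 4.91667 = 1.5706 = 157.06%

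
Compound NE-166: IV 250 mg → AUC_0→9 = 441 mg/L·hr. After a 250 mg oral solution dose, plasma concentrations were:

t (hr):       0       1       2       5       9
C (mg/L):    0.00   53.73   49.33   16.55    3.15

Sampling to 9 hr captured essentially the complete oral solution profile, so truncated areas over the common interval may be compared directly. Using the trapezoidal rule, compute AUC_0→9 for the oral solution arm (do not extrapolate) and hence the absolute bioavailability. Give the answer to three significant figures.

F = 0.491

Trapezoidal AUC_0→9 (oral solution):
  [0→1]: (0.00+53.73)/2 × 1 = 26.865
  [1→2]: (53.73+49.33)/2 × 1 = 51.53
  [2→5]: (49.33+16.55)/2 × 3 = 98.82
  [5→9]: (16.55+3.15)/2 × 4 = 39.4
  Sum = 216.615 mg/L·hr
F = (AUC_ev/D_ev)/(AUC_iv/D_iv) = (216.615/250)/(441/250) = 0.86646/1.764 = 0.4912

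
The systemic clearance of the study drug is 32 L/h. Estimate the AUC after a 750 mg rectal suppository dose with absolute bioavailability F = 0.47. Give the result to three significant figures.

AUC_0→∞ = F × Dose / CL
        = 0.47 × 750 / 32 = 11.015625 mg/L·h

AUC = 11.0 mg/L·h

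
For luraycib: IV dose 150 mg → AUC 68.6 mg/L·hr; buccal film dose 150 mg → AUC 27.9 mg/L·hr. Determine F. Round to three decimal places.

F = (AUC_ev / D_ev) / (AUC_iv / D_iv)
  = (27.9/150) / (68.6/150)
  = 0.186 / 0.457333 = 0.4067

F = 0.407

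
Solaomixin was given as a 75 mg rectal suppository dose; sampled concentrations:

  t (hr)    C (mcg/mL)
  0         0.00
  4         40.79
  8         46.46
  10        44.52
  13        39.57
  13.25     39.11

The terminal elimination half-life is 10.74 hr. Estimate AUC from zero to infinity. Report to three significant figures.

AUC = 1090 mcg/mL·hr

Trapezoidal AUC_0→13.25:
  [0→4]: (0.00+40.79)/2 × 4 = 81.58
  [4→8]: (40.79+46.46)/2 × 4 = 174.5
  [8→10]: (46.46+44.52)/2 × 2 = 90.98
  [10→13]: (44.52+39.57)/2 × 3 = 126.135
  [13→13.25]: (39.57+39.11)/2 × 0.25 = 9.835
  Sum = 483.03 mcg/mL·hr
k_e = ln2 / t½ = 0.693147 / 10.74 = 0.0645 hr^-1
Extrapolated tail: C_last / k_e = 39.11 / 0.0645 = 606.357
AUC_0→∞ = 483.03 + 606.357 = 1089.387 mcg/mL·hr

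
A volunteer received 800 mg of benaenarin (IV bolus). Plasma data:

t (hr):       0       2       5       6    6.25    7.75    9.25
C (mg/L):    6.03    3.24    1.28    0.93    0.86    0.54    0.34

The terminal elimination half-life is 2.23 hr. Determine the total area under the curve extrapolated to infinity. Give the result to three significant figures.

AUC = 20.2 mg/L·hr

Trapezoidal AUC_0→9.25:
  [0→2]: (6.03+3.24)/2 × 2 = 9.27
  [2→5]: (3.24+1.28)/2 × 3 = 6.78
  [5→6]: (1.28+0.93)/2 × 1 = 1.105
  [6→6.25]: (0.93+0.86)/2 × 0.25 = 0.22375
  [6.25→7.75]: (0.86+0.54)/2 × 1.5 = 1.05
  [7.75→9.25]: (0.54+0.34)/2 × 1.5 = 0.66
  Sum = 19.08875 mg/L·hr
k_e = ln2 / t½ = 0.693147 / 2.23 = 0.3108 hr^-1
Extrapolated tail: C_last / k_e = 0.34 / 0.3108 = 1.094
AUC_0→∞ = 19.08875 + 1.094 = 20.18275 mg/L·hr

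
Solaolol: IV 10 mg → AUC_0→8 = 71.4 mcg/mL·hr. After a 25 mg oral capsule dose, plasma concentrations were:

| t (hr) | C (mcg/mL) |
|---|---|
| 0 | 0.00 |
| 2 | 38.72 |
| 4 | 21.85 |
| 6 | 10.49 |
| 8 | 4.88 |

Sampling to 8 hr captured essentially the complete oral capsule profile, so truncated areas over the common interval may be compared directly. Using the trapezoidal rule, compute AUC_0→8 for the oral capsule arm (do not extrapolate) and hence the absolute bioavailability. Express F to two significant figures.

F = 0.82

Trapezoidal AUC_0→8 (oral capsule):
  [0→2]: (0.00+38.72)/2 × 2 = 38.72
  [2→4]: (38.72+21.85)/2 × 2 = 60.57
  [4→6]: (21.85+10.49)/2 × 2 = 32.34
  [6→8]: (10.49+4.88)/2 × 2 = 15.37
  Sum = 147.0 mcg/mL·hr
F = (AUC_ev/D_ev)/(AUC_iv/D_iv) = (147.0/25)/(71.4/10) = 5.88/7.14 = 0.8235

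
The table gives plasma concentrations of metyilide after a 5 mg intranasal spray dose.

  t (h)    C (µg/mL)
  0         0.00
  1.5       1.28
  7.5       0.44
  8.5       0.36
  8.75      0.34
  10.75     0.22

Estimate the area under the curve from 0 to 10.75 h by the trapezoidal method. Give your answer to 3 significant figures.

Trapezoidal AUC_0→10.75:
  [0→1.5]: (0.00+1.28)/2 × 1.5 = 0.96
  [1.5→7.5]: (1.28+0.44)/2 × 6 = 5.16
  [7.5→8.5]: (0.44+0.36)/2 × 1 = 0.4
  [8.5→8.75]: (0.36+0.34)/2 × 0.25 = 0.0875
  [8.75→10.75]: (0.34+0.22)/2 × 2 = 0.56
  Sum = 7.1675 µg/mL·h

AUC = 7.17 µg/mL·h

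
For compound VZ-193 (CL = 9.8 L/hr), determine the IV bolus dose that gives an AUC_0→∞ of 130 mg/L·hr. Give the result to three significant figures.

Dose = 1270 mg

Dose_iv = CL × AUC_0→∞
     = 9.8 × 130 = 1274 mg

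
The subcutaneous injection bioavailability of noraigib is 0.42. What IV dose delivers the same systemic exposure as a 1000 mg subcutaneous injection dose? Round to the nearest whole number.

Systemic exposure from an extravascular dose = F × D_ev, so the equivalent IV dose is F × D_ev.
D_iv = F × D_ev = 0.42 × 1000 = 420 mg

D_iv = 420 mg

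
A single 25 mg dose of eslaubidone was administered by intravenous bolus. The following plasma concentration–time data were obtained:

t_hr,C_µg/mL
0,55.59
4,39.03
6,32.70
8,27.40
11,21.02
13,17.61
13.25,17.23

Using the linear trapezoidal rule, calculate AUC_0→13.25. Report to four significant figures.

AUC = 436.7 µg/mL·hr

Trapezoidal AUC_0→13.25:
  [0→4]: (55.59+39.03)/2 × 4 = 189.24
  [4→6]: (39.03+32.70)/2 × 2 = 71.73
  [6→8]: (32.70+27.40)/2 × 2 = 60.1
  [8→11]: (27.40+21.02)/2 × 3 = 72.63
  [11→13]: (21.02+17.61)/2 × 2 = 38.63
  [13→13.25]: (17.61+17.23)/2 × 0.25 = 4.355
  Sum = 436.685 µg/mL·hr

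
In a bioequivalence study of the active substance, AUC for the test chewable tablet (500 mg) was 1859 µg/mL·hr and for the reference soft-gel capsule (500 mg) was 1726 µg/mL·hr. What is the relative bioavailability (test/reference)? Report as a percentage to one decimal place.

F_rel = (AUC_test/D_test) / (AUC_ref/D_ref)
      = (1859/500) / (1726/500)
      = 3.718 / 3.452 = 1.0771 = 107.71%

F_rel = 107.7%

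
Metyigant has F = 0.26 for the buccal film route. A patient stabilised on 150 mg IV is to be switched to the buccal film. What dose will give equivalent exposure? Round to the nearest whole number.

D_buccal = 577 mg

For equal systemic exposure: F × D_ev = D_iv
D_ev = D_iv / F = 150 / 0.26 = 576.923 mg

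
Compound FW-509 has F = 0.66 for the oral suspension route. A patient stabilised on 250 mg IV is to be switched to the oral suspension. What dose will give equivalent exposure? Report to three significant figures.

D_oral = 379 mg

For equal systemic exposure: F × D_ev = D_iv
D_ev = D_iv / F = 250 / 0.66 = 378.788 mg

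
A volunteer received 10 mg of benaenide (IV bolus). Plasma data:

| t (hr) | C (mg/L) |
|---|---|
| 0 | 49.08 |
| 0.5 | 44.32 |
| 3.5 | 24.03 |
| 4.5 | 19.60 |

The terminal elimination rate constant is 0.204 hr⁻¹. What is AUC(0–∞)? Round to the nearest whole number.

AUC = 244 mg/L·hr

Trapezoidal AUC_0→4.5:
  [0→0.5]: (49.08+44.32)/2 × 0.5 = 23.35
  [0.5→3.5]: (44.32+24.03)/2 × 3 = 102.525
  [3.5→4.5]: (24.03+19.60)/2 × 1 = 21.815
  Sum = 147.69 mg/L·hr
Extrapolated tail: C_last / k_e = 19.60 / 0.204 = 96.078
AUC_0→∞ = 147.69 + 96.078 = 243.768 mg/L·hr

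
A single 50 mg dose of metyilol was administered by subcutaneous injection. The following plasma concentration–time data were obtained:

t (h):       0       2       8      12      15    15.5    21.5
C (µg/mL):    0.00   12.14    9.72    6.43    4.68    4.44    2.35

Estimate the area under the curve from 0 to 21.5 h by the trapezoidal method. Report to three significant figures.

Trapezoidal AUC_0→21.5:
  [0→2]: (0.00+12.14)/2 × 2 = 12.14
  [2→8]: (12.14+9.72)/2 × 6 = 65.58
  [8→12]: (9.72+6.43)/2 × 4 = 32.3
  [12→15]: (6.43+4.68)/2 × 3 = 16.665
  [15→15.5]: (4.68+4.44)/2 × 0.5 = 2.28
  [15.5→21.5]: (4.44+2.35)/2 × 6 = 20.37
  Sum = 149.335 µg/mL·h

AUC = 149 µg/mL·h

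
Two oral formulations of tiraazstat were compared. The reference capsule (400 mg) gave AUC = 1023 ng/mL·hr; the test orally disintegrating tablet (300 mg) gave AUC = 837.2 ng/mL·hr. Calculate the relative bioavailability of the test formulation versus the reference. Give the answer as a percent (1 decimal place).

F_rel = 109.1%

F_rel = (AUC_test/D_test) / (AUC_ref/D_ref)
      = (837.2/300) / (1023/400)
      = 2.79067 / 2.5575 = 1.0912 = 109.12%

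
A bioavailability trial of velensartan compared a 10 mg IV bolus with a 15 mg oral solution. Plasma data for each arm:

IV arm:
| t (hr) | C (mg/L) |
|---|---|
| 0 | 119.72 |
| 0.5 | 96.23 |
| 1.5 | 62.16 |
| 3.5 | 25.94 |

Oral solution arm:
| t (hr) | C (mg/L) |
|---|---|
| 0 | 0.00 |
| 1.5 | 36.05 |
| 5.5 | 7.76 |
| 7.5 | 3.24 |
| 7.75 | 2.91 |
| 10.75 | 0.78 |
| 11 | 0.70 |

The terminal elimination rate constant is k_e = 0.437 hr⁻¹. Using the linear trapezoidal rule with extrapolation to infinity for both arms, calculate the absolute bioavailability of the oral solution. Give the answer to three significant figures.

Trapezoidal AUC_0→3.5 (IV):
  [0→0.5]: (119.72+96.23)/2 × 0.5 = 53.9875
  [0.5→1.5]: (96.23+62.16)/2 × 1 = 79.195
  [1.5→3.5]: (62.16+25.94)/2 × 2 = 88.1
  Sum = 221.2825 mg/L·hr
IV tail: 25.94/0.437 = 59.359; AUC_iv,0→∞ = 221.2825 + 59.359 = 280.6415 mg/L·hr
Trapezoidal AUC_0→11 (oral solution):
  [0→1.5]: (0.00+36.05)/2 × 1.5 = 27.0375
  [1.5→5.5]: (36.05+7.76)/2 × 4 = 87.62
  [5.5→7.5]: (7.76+3.24)/2 × 2 = 11.0
  [7.5→7.75]: (3.24+2.91)/2 × 0.25 = 0.76875
  [7.75→10.75]: (2.91+0.78)/2 × 3 = 5.535
  [10.75→11]: (0.78+0.70)/2 × 0.25 = 0.185
  Sum = 132.14625 mg/L·hr
oral solution tail: 0.70/0.437 = 1.602; AUC_ev,0→∞ = 132.14625 + 1.602 = 133.74825 mg/L·hr
F = (AUC_ev/D_ev)/(AUC_iv/D_iv) = (133.74825/15)/(280.6415/10) = 8.91655/28.06415 = 0.3177

F = 0.318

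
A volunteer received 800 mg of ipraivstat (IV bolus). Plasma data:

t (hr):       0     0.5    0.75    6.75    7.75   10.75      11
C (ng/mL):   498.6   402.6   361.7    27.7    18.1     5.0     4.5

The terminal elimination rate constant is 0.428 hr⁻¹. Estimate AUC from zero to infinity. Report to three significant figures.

Trapezoidal AUC_0→11:
  [0→0.5]: (498.6+402.6)/2 × 0.5 = 225.3
  [0.5→0.75]: (402.6+361.7)/2 × 0.25 = 95.5375
  [0.75→6.75]: (361.7+27.7)/2 × 6 = 1168.2
  [6.75→7.75]: (27.7+18.1)/2 × 1 = 22.9
  [7.75→10.75]: (18.1+5.0)/2 × 3 = 34.65
  [10.75→11]: (5.0+4.5)/2 × 0.25 = 1.1875
  Sum = 1547.775 ng/mL·hr
Extrapolated tail: C_last / k_e = 4.5 / 0.428 = 10.514
AUC_0→∞ = 1547.775 + 10.514 = 1558.289 ng/mL·hr

AUC = 1560 ng/mL·hr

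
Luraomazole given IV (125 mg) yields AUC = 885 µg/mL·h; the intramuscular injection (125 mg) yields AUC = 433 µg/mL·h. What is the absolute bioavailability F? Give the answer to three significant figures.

F = (AUC_ev / D_ev) / (AUC_iv / D_iv)
  = (433/125) / (885/125)
  = 3.464 / 7.08 = 0.4893

F = 0.489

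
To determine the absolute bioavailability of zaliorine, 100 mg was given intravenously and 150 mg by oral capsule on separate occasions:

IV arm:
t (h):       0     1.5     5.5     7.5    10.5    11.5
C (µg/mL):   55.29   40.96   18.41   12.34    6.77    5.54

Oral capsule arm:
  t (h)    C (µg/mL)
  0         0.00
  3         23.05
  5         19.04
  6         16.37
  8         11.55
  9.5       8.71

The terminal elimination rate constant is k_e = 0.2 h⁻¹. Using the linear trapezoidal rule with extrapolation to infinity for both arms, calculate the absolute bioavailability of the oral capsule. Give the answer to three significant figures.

Trapezoidal AUC_0→11.5 (IV):
  [0→1.5]: (55.29+40.96)/2 × 1.5 = 72.1875
  [1.5→5.5]: (40.96+18.41)/2 × 4 = 118.74
  [5.5→7.5]: (18.41+12.34)/2 × 2 = 30.75
  [7.5→10.5]: (12.34+6.77)/2 × 3 = 28.665
  [10.5→11.5]: (6.77+5.54)/2 × 1 = 6.155
  Sum = 256.4975 µg/mL·h
IV tail: 5.54/0.2 = 27.700; AUC_iv,0→∞ = 256.4975 + 27.700 = 284.1975 µg/mL·h
Trapezoidal AUC_0→9.5 (oral capsule):
  [0→3]: (0.00+23.05)/2 × 3 = 34.575
  [3→5]: (23.05+19.04)/2 × 2 = 42.09
  [5→6]: (19.04+16.37)/2 × 1 = 17.705
  [6→8]: (16.37+11.55)/2 × 2 = 27.92
  [8→9.5]: (11.55+8.71)/2 × 1.5 = 15.195
  Sum = 137.485 µg/mL·h
oral capsule tail: 8.71/0.2 = 43.550; AUC_ev,0→∞ = 137.485 + 43.550 = 181.035 µg/mL·h
F = (AUC_ev/D_ev)/(AUC_iv/D_iv) = (181.035/150)/(284.1975/100) = 1.2069/2.841975 = 0.4247

F = 0.425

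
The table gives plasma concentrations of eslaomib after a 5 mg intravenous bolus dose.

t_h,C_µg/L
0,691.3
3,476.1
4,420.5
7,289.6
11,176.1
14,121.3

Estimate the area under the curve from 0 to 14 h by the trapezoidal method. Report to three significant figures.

AUC = 4640 µg/L·h

Trapezoidal AUC_0→14:
  [0→3]: (691.3+476.1)/2 × 3 = 1751.1
  [3→4]: (476.1+420.5)/2 × 1 = 448.3
  [4→7]: (420.5+289.6)/2 × 3 = 1065.15
  [7→11]: (289.6+176.1)/2 × 4 = 931.4
  [11→14]: (176.1+121.3)/2 × 3 = 446.1
  Sum = 4642.05 µg/L·h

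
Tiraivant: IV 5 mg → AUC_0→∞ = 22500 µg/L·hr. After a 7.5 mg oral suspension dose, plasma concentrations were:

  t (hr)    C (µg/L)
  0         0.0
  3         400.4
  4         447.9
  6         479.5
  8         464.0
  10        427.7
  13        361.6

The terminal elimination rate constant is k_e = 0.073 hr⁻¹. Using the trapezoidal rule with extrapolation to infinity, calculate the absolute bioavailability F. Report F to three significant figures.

Trapezoidal AUC_0→13 (oral suspension):
  [0→3]: (0.0+400.4)/2 × 3 = 600.6
  [3→4]: (400.4+447.9)/2 × 1 = 424.15
  [4→6]: (447.9+479.5)/2 × 2 = 927.4
  [6→8]: (479.5+464.0)/2 × 2 = 943.5
  [8→10]: (464.0+427.7)/2 × 2 = 891.7
  [10→13]: (427.7+361.6)/2 × 3 = 1183.95
  Sum = 4971.3 µg/L·hr
Tail: C_last/k_e = 361.6/0.073 = 4953.425
AUC_0→∞ (oral suspension) = 4971.3 + 4953.425 = 9924.725 µg/L·hr
F = (AUC_ev/D_ev)/(AUC_iv/D_iv) = (9924.725/7.5)/(22500/5) = 1323.3/4500 = 0.2941

F = 0.294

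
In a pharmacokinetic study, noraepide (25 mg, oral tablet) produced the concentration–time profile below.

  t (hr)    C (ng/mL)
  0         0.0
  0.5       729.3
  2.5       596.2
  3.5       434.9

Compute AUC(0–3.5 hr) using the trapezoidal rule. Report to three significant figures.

AUC = 2020 ng/mL·hr

Trapezoidal AUC_0→3.5:
  [0→0.5]: (0.0+729.3)/2 × 0.5 = 182.325
  [0.5→2.5]: (729.3+596.2)/2 × 2 = 1325.5
  [2.5→3.5]: (596.2+434.9)/2 × 1 = 515.55
  Sum = 2023.375 ng/mL·hr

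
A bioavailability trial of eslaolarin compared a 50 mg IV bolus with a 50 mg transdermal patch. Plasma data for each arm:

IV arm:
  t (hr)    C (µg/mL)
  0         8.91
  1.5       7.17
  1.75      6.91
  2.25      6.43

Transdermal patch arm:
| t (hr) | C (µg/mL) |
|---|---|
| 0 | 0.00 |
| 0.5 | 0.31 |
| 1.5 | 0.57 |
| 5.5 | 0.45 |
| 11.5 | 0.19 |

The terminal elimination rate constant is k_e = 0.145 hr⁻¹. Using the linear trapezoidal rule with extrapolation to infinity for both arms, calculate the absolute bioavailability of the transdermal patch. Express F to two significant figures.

F = 0.094

Trapezoidal AUC_0→2.25 (IV):
  [0→1.5]: (8.91+7.17)/2 × 1.5 = 12.06
  [1.5→1.75]: (7.17+6.91)/2 × 0.25 = 1.76
  [1.75→2.25]: (6.91+6.43)/2 × 0.5 = 3.335
  Sum = 17.155 µg/mL·hr
IV tail: 6.43/0.145 = 44.345; AUC_iv,0→∞ = 17.155 + 44.345 = 61.5 µg/mL·hr
Trapezoidal AUC_0→11.5 (transdermal patch):
  [0→0.5]: (0.00+0.31)/2 × 0.5 = 0.0775
  [0.5→1.5]: (0.31+0.57)/2 × 1 = 0.44
  [1.5→5.5]: (0.57+0.45)/2 × 4 = 2.04
  [5.5→11.5]: (0.45+0.19)/2 × 6 = 1.92
  Sum = 4.4775 µg/mL·hr
transdermal patch tail: 0.19/0.145 = 1.310; AUC_ev,0→∞ = 4.4775 + 1.310 = 5.7875 µg/mL·hr
F = (AUC_ev/D_ev)/(AUC_iv/D_iv) = (5.7875/50)/(61.5/50) = 0.11575/1.23 = 0.0941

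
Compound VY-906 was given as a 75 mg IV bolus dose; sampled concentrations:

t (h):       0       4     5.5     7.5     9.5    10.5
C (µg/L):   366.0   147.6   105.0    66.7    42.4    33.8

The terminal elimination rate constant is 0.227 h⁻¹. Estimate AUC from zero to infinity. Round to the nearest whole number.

AUC = 1684 µg/L·h

Trapezoidal AUC_0→10.5:
  [0→4]: (366.0+147.6)/2 × 4 = 1027.2
  [4→5.5]: (147.6+105.0)/2 × 1.5 = 189.45
  [5.5→7.5]: (105.0+66.7)/2 × 2 = 171.7
  [7.5→9.5]: (66.7+42.4)/2 × 2 = 109.1
  [9.5→10.5]: (42.4+33.8)/2 × 1 = 38.1
  Sum = 1535.55 µg/L·h
Extrapolated tail: C_last / k_e = 33.8 / 0.227 = 148.899
AUC_0→∞ = 1535.55 + 148.899 = 1684.449 µg/L·h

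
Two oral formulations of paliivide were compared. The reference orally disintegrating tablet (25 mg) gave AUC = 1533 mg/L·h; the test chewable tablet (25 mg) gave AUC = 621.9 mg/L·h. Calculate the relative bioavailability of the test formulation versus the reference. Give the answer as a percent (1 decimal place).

F_rel = (AUC_test/D_test) / (AUC_ref/D_ref)
      = (621.9/25) / (1533/25)
      = 24.876 / 61.32 = 0.4057 = 40.57%

F_rel = 40.6%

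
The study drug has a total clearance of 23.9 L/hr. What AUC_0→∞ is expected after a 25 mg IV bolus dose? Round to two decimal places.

AUC = 1.05 mg/L·hr

AUC_0→∞ = Dose_iv / CL
        = 25 / 23.9 = 1.04603 mg/L·hr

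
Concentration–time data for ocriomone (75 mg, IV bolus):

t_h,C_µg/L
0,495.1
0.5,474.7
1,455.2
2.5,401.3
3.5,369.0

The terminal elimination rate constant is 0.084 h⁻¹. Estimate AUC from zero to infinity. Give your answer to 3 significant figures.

Trapezoidal AUC_0→3.5:
  [0→0.5]: (495.1+474.7)/2 × 0.5 = 242.45
  [0.5→1]: (474.7+455.2)/2 × 0.5 = 232.475
  [1→2.5]: (455.2+401.3)/2 × 1.5 = 642.375
  [2.5→3.5]: (401.3+369.0)/2 × 1 = 385.15
  Sum = 1502.45 µg/L·h
Extrapolated tail: C_last / k_e = 369.0 / 0.084 = 4392.857
AUC_0→∞ = 1502.45 + 4392.857 = 5895.307 µg/L·h

AUC = 5900 µg/L·h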